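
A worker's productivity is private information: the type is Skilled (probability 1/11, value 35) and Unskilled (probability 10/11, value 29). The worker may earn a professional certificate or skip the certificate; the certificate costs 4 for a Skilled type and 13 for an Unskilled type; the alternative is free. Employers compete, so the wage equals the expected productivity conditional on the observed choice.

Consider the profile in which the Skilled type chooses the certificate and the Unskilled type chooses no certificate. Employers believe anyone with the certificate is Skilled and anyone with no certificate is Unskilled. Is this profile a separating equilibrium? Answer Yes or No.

Under these beliefs, the certificate earns wage 35 and no certificate earns wage 29.
Skilled: the certificate nets 35 − 4 = 31; no certificate nets 29. Skilled prefers the certificate.
Unskilled: the certificate nets 35 − 13 = 22; no certificate nets 29. Unskilled prefers no certificate.
Neither type deviates, so the separating profile is an equilibrium.

Yes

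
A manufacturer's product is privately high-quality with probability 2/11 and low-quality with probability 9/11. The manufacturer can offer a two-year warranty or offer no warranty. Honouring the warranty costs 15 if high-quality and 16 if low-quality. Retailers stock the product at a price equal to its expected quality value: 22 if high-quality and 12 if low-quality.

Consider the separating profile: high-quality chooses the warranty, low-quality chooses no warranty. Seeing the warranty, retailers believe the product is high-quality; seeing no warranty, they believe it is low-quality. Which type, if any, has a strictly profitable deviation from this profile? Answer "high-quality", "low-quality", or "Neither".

The warranty pays 22; no warranty pays 12.
high-quality: assigned the warranty, nets 22 − 15 = 7; deviating to no warranty nets 12.
low-quality: assigned no warranty, nets 12; deviating to the warranty nets 22 − 16 = 6.
The high-quality type gains 5 by deviating.

high-quality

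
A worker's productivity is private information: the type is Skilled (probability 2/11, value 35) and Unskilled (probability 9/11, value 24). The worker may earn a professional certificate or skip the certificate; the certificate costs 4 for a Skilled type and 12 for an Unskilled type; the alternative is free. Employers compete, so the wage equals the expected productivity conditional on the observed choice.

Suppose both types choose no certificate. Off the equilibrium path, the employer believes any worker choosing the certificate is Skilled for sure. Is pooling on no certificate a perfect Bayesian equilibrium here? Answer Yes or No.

No

On path, the employer holds the prior and pays 2/11·35 + 9/11·24 = 26. Off path (the certificate), believing Skilled, it pays 35.
Skilled: no certificate nets 26; the certificate nets 35 − 4 = 31. Skilled would deviate.
Unskilled: no certificate nets 26; the certificate nets 35 − 12 = 23. Unskilled stays.
A type deviates, so pooling fails.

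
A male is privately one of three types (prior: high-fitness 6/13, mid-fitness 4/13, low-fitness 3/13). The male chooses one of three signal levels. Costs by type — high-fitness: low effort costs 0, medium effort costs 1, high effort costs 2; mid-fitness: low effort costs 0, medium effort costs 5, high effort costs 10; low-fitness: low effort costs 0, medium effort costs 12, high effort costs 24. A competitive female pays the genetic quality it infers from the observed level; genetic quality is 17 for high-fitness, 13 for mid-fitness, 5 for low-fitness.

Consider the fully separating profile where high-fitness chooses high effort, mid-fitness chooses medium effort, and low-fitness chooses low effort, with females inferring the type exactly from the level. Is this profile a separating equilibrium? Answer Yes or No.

Yes

Separating mating payoffs: high effort → 17, medium effort → 13, low effort → 5.
high-fitness (assigned high effort): low effort: 5 − 0 = 5; medium effort: 13 − 1 = 12; high effort: 17 − 2 = 15. high-fitness stays.
mid-fitness (assigned medium effort): low effort: 5 − 0 = 5; medium effort: 13 − 5 = 8; high effort: 17 − 10 = 7. mid-fitness stays.
low-fitness (assigned low effort): low effort: 5 − 0 = 5; medium effort: 13 − 12 = 1; high effort: 17 − 24 = -7. low-fitness stays.
Every type prefers its assigned level; separation holds.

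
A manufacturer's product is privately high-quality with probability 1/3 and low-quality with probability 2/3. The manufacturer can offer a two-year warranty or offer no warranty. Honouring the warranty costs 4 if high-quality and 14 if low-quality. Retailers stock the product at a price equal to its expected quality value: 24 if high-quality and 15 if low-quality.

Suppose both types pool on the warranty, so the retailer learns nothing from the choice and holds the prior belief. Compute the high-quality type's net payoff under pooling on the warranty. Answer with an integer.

14

Pooled price = 1/3·24 + 2/3·15 = 18.
high-quality pays cost 4 for the warranty, so net payoff = 18 − 4 = 14.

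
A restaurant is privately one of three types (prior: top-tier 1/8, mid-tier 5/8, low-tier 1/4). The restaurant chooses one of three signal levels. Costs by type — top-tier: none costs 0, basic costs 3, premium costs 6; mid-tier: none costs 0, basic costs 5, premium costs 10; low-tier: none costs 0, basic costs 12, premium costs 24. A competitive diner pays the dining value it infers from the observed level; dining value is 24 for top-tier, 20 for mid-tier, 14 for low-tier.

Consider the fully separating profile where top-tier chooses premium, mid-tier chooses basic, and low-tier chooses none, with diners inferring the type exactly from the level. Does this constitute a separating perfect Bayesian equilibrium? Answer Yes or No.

Yes

Separating price premiums: premium → 24, basic → 20, none → 14.
top-tier (assigned premium): none: 14 − 0 = 14; basic: 20 − 3 = 17; premium: 24 − 6 = 18. top-tier stays.
mid-tier (assigned basic): none: 14 − 0 = 14; basic: 20 − 5 = 15; premium: 24 − 10 = 14. mid-tier stays.
low-tier (assigned none): none: 14 − 0 = 14; basic: 20 − 12 = 8; premium: 24 − 24 = 0. low-tier stays.
Every type prefers its assigned level; separation holds.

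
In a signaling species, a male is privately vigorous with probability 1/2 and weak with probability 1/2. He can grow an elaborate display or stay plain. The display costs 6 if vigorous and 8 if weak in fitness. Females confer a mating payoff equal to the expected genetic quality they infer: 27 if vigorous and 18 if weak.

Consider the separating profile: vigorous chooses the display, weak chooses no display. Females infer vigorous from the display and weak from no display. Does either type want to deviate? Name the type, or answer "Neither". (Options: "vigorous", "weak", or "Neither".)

The display pays 27; no display pays 18.
vigorous: assigned the display, nets 27 − 6 = 21; deviating to no display nets 18.
weak: assigned no display, nets 18; deviating to the display nets 27 − 8 = 19.
The weak type gains 1 by deviating.

weak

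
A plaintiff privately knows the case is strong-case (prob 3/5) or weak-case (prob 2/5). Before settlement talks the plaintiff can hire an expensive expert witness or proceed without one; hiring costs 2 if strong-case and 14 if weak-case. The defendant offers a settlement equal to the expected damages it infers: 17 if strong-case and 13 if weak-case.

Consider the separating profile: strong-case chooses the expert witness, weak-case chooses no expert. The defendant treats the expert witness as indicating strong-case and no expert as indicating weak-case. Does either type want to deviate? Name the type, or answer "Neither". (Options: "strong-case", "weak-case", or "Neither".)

The expert witness pays 17; no expert pays 13.
strong-case: assigned the expert witness, nets 17 − 2 = 15; deviating to no expert nets 13.
weak-case: assigned no expert, nets 13; deviating to the expert witness nets 17 − 14 = 3.
Both types strictly prefer their assigned action; no profitable deviation.

Neither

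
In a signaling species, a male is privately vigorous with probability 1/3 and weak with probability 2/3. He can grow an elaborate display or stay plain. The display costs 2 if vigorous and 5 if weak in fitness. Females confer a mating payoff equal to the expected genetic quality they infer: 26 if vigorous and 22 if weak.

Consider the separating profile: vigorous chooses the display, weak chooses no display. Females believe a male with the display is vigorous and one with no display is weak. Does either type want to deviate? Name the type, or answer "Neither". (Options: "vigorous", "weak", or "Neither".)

The display pays 26; no display pays 22.
vigorous: assigned the display, nets 26 − 2 = 24; deviating to no display nets 22.
weak: assigned no display, nets 22; deviating to the display nets 26 − 5 = 21.
Both types strictly prefer their assigned action; no profitable deviation.

Neither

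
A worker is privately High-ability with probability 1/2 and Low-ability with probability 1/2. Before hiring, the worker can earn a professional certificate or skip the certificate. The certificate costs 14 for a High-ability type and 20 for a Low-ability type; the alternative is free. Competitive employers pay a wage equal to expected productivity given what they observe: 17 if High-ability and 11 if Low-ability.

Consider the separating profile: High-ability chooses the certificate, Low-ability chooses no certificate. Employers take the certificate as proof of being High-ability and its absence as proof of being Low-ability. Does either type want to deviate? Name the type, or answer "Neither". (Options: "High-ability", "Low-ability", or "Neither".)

High-ability

The certificate pays 17; no certificate pays 11.
High-ability: assigned the certificate, nets 17 − 14 = 3; deviating to no certificate nets 11.
Low-ability: assigned no certificate, nets 11; deviating to the certificate nets 17 − 20 = -3.
The High-ability type gains 8 by deviating.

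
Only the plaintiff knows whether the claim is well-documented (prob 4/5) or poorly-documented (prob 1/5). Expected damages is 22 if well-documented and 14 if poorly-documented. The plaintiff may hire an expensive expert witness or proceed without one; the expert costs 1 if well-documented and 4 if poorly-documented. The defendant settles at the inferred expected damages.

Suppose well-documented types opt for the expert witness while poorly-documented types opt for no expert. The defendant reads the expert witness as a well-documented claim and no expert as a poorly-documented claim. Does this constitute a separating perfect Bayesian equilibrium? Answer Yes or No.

No

Under these beliefs, the expert witness earns settlement 22 and no expert earns settlement 14.
well-documented: the expert witness nets 22 − 1 = 21; no expert nets 14. well-documented prefers the expert witness.
poorly-documented: the expert witness nets 22 − 4 = 18; no expert nets 14. poorly-documented would deviate to the expert witness.
poorly-documented has a profitable deviation, so the profile is not an equilibrium.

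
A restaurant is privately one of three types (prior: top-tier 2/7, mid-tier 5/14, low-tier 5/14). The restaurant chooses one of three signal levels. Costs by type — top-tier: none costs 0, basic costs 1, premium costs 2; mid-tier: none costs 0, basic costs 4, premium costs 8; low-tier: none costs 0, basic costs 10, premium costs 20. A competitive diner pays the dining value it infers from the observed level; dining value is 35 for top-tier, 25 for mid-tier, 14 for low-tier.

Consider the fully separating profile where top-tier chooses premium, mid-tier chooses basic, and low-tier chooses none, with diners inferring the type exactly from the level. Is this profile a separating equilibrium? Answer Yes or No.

Separating price premiums: premium → 35, basic → 25, none → 14.
top-tier (assigned premium): none: 14 − 0 = 14; basic: 25 − 1 = 24; premium: 35 − 2 = 33. top-tier stays.
mid-tier (assigned basic): none: 14 − 0 = 14; basic: 25 − 4 = 21; premium: 35 − 8 = 27. mid-tier prefers premium.
low-tier (assigned none): none: 14 − 0 = 14; basic: 25 − 10 = 15; premium: 35 − 20 = 15. low-tier prefers basic.
At least one type deviates; the separating profile fails.

No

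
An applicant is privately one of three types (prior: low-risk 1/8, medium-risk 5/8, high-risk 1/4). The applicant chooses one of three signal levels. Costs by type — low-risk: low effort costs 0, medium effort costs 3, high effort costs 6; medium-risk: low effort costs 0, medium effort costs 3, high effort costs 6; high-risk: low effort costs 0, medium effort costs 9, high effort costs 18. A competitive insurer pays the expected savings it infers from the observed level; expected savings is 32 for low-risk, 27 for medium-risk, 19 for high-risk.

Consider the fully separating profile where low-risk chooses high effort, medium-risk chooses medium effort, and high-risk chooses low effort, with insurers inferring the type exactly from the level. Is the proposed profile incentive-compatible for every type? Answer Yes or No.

Separating rebates: high effort → 32, medium effort → 27, low effort → 19.
low-risk (assigned high effort): low effort: 19 − 0 = 19; medium effort: 27 − 3 = 24; high effort: 32 − 6 = 26. low-risk stays.
medium-risk (assigned medium effort): low effort: 19 − 0 = 19; medium effort: 27 − 3 = 24; high effort: 32 − 6 = 26. medium-risk prefers high effort.
high-risk (assigned low effort): low effort: 19 − 0 = 19; medium effort: 27 − 9 = 18; high effort: 32 − 18 = 14. high-risk stays.
At least one type deviates; the separating profile fails.

No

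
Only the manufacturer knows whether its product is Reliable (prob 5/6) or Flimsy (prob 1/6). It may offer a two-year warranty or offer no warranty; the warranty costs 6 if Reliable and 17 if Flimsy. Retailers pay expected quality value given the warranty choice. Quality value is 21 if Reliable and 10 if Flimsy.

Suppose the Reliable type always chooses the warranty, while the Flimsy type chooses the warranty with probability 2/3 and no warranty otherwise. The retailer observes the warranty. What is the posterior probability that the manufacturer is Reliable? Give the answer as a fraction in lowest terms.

15/17

P(the warranty) = (5/6)·1 + (1/6)·(2/3) = 17/18.
By Bayes' rule, P(Reliable | the warranty) = (5/6) / (17/18) = 15/17.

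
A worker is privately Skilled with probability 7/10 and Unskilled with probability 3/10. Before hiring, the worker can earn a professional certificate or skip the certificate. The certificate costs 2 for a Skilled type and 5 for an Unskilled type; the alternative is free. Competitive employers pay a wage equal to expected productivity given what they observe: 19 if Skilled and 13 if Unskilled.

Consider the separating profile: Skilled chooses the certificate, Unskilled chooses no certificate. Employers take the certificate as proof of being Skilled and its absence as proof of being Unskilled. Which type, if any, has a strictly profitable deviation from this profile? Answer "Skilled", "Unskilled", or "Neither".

The certificate pays 19; no certificate pays 13.
Skilled: assigned the certificate, nets 19 − 2 = 17; deviating to no certificate nets 13.
Unskilled: assigned no certificate, nets 13; deviating to the certificate nets 19 − 5 = 14.
The Unskilled type gains 1 by deviating.

Unskilled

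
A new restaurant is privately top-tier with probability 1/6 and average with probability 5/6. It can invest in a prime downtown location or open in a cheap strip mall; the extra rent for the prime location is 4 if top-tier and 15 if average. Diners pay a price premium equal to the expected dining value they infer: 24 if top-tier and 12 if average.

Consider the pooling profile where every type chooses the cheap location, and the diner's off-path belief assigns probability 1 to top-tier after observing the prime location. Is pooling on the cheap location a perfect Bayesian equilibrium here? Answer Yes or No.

On path, the diner holds the prior and pays 1/6·24 + 5/6·12 = 14. Off path (the prime location), believing top-tier, it pays 24.
top-tier: the cheap location nets 14; the prime location nets 24 − 4 = 20. top-tier would deviate.
average: the cheap location nets 14; the prime location nets 24 − 15 = 9. average stays.
A type deviates, so pooling fails.

No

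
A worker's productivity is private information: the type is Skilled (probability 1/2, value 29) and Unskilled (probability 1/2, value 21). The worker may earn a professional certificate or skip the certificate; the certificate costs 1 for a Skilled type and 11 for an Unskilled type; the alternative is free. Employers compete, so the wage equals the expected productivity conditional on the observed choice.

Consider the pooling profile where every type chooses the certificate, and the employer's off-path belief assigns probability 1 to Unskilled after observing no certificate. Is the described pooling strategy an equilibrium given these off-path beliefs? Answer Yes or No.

On path, the employer holds the prior and pays 1/2·29 + 1/2·21 = 25. Off path (no certificate), believing Unskilled, it pays 21.
Skilled: the certificate nets 25 − 1 = 24; no certificate nets 21. Skilled stays.
Unskilled: the certificate nets 25 − 11 = 14; no certificate nets 21. Unskilled would deviate.
A type deviates, so pooling fails.

No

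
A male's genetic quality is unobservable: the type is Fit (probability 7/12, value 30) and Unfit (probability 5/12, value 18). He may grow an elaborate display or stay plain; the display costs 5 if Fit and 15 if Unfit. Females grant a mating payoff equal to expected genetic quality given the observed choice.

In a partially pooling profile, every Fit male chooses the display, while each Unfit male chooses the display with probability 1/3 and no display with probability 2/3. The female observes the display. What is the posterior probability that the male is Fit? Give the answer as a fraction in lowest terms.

21/26

P(the display) = (7/12)·1 + (5/12)·(1/3) = 13/18.
By Bayes' rule, P(Fit | the display) = (7/12) / (13/18) = 21/26.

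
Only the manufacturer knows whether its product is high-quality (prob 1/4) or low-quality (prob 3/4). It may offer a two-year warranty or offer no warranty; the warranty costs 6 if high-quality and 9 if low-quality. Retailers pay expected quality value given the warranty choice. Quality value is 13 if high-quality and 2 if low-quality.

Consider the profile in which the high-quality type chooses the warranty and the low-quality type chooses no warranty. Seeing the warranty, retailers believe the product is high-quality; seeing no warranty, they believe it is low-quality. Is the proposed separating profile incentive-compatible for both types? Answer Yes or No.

No

Under these beliefs, the warranty earns price 13 and no warranty earns price 2.
high-quality: the warranty nets 13 − 6 = 7; no warranty nets 2. high-quality prefers the warranty.
low-quality: the warranty nets 13 − 9 = 4; no warranty nets 2. low-quality would deviate to the warranty.
low-quality has a profitable deviation, so the profile is not an equilibrium.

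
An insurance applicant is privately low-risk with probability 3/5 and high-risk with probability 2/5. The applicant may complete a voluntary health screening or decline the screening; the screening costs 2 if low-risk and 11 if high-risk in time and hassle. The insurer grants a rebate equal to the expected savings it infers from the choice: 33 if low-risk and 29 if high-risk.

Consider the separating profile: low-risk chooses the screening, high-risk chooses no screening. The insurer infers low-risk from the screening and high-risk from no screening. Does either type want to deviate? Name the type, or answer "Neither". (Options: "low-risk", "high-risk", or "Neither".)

The screening pays 33; no screening pays 29.
low-risk: assigned the screening, nets 33 − 2 = 31; deviating to no screening nets 29.
high-risk: assigned no screening, nets 29; deviating to the screening nets 33 − 11 = 22.
Both types strictly prefer their assigned action; no profitable deviation.

Neither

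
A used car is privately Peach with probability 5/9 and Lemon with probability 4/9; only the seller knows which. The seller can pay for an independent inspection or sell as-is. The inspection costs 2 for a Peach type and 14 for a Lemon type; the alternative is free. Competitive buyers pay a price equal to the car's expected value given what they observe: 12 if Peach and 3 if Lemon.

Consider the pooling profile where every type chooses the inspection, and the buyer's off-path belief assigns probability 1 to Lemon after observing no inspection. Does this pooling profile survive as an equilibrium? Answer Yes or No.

No

On path, the buyer holds the prior and pays 5/9·12 + 4/9·3 = 8. Off path (no inspection), believing Lemon, it pays 3.
Peach: the inspection nets 8 − 2 = 6; no inspection nets 3. Peach stays.
Lemon: the inspection nets 8 − 14 = -6; no inspection nets 3. Lemon would deviate.
A type deviates, so pooling fails.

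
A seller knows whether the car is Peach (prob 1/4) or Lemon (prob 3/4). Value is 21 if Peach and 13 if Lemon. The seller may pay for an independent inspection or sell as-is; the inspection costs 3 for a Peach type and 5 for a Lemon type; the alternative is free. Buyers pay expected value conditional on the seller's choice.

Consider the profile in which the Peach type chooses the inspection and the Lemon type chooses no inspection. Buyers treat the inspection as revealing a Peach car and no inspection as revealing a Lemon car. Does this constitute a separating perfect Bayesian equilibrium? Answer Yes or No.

No

Under these beliefs, the inspection earns price 21 and no inspection earns price 13.
Peach: the inspection nets 21 − 3 = 18; no inspection nets 13. Peach prefers the inspection.
Lemon: the inspection nets 21 − 5 = 16; no inspection nets 13. Lemon would deviate to the inspection.
Lemon has a profitable deviation, so the profile is not an equilibrium.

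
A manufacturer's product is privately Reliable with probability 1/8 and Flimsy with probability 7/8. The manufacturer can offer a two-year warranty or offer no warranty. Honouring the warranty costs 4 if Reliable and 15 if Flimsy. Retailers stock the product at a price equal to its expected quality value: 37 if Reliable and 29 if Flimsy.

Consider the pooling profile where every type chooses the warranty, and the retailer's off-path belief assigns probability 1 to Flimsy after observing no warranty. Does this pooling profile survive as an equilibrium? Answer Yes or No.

On path, the retailer holds the prior and pays 1/8·37 + 7/8·29 = 30. Off path (no warranty), believing Flimsy, it pays 29.
Reliable: the warranty nets 30 − 4 = 26; no warranty nets 29. Reliable would deviate.
Flimsy: the warranty nets 30 − 15 = 15; no warranty nets 29. Flimsy would deviate.
A type deviates, so pooling fails.

No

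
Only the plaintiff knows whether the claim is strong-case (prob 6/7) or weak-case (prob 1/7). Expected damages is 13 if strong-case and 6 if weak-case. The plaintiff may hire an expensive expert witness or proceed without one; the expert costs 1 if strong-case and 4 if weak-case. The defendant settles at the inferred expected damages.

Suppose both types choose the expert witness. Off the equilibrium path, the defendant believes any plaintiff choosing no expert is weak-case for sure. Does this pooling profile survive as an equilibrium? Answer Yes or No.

On path, the defendant holds the prior and pays 6/7·13 + 1/7·6 = 12. Off path (no expert), believing weak-case, it pays 6.
strong-case: the expert witness nets 12 − 1 = 11; no expert nets 6. strong-case stays.
weak-case: the expert witness nets 12 − 4 = 8; no expert nets 6. weak-case stays.
No type deviates, so pooling is sustained.

Yes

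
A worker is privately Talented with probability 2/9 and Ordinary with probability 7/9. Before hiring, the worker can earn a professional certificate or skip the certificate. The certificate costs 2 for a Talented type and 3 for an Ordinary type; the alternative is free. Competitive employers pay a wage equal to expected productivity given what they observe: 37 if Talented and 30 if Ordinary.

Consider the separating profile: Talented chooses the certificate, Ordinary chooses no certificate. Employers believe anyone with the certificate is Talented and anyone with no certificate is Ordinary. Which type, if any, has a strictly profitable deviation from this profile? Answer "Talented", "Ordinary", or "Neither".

The certificate pays 37; no certificate pays 30.
Talented: assigned the certificate, nets 37 − 2 = 35; deviating to no certificate nets 30.
Ordinary: assigned no certificate, nets 30; deviating to the certificate nets 37 − 3 = 34.
The Ordinary type gains 4 by deviating.

Ordinary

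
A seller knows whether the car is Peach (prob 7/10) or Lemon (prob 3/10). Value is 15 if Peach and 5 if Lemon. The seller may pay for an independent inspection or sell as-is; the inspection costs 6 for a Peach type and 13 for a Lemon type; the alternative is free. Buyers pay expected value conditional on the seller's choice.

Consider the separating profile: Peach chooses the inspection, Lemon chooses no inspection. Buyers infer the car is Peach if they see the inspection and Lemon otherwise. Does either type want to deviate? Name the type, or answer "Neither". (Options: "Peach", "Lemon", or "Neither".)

Neither

The inspection pays 15; no inspection pays 5.
Peach: assigned the inspection, nets 15 − 6 = 9; deviating to no inspection nets 5.
Lemon: assigned no inspection, nets 5; deviating to the inspection nets 15 − 13 = 2.
Both types strictly prefer their assigned action; no profitable deviation.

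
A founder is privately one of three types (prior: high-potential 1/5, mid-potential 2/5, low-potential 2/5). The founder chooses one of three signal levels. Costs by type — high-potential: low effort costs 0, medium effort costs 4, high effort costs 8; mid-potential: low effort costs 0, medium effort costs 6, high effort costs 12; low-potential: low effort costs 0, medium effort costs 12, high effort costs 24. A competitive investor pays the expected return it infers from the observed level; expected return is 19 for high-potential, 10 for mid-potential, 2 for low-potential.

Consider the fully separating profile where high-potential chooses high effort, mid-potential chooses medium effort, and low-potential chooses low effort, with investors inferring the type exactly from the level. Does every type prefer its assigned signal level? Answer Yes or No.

Separating valuations: high effort → 19, medium effort → 10, low effort → 2.
high-potential (assigned high effort): low effort: 2 − 0 = 2; medium effort: 10 − 4 = 6; high effort: 19 − 8 = 11. high-potential stays.
mid-potential (assigned medium effort): low effort: 2 − 0 = 2; medium effort: 10 − 6 = 4; high effort: 19 − 12 = 7. mid-potential prefers high effort.
low-potential (assigned low effort): low effort: 2 − 0 = 2; medium effort: 10 − 12 = -2; high effort: 19 − 24 = -5. low-potential stays.
At least one type deviates; the separating profile fails.

No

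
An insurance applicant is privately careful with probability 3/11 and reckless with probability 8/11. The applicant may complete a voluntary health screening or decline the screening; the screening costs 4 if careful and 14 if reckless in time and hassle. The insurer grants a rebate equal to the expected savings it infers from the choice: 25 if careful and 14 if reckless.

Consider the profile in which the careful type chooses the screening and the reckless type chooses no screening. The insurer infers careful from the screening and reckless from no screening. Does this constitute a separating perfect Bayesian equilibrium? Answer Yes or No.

Yes

Under these beliefs, the screening earns rebate 25 and no screening earns rebate 14.
careful: the screening nets 25 − 4 = 21; no screening nets 14. careful prefers the screening.
reckless: the screening nets 25 − 14 = 11; no screening nets 14. reckless prefers no screening.
Neither type deviates, so the separating profile is an equilibrium.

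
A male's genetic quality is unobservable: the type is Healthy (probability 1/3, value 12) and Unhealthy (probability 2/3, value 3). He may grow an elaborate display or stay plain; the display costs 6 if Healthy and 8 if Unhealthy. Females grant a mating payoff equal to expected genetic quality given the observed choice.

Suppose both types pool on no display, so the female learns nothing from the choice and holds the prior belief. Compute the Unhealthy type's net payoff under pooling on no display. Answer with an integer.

6

Pooled mating payoff = 1/3·12 + 2/3·3 = 6.
Unhealthy pays no cost for no display, so net payoff = 6.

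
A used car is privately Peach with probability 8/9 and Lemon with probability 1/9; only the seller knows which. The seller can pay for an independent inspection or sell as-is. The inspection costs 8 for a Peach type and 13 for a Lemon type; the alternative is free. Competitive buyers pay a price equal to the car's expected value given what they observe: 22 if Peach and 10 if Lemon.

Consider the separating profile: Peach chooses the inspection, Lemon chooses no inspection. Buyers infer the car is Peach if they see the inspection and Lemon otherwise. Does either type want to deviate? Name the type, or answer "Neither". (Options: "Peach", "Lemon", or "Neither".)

Neither

The inspection pays 22; no inspection pays 10.
Peach: assigned the inspection, nets 22 − 8 = 14; deviating to no inspection nets 10.
Lemon: assigned no inspection, nets 10; deviating to the inspection nets 22 − 13 = 9.
Both types strictly prefer their assigned action; no profitable deviation.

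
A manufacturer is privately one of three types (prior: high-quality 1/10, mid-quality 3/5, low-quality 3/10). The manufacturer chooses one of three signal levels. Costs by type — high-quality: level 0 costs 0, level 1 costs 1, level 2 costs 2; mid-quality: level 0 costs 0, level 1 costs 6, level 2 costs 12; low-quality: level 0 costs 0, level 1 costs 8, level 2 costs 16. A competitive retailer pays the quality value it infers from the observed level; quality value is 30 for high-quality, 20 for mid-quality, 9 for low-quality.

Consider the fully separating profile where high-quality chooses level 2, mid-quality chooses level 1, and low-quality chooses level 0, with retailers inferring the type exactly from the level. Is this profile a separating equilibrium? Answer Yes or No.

Separating prices: level 2 → 30, level 1 → 20, level 0 → 9.
high-quality (assigned level 2): level 0: 9 − 0 = 9; level 1: 20 − 1 = 19; level 2: 30 − 2 = 28. high-quality stays.
mid-quality (assigned level 1): level 0: 9 − 0 = 9; level 1: 20 − 6 = 14; level 2: 30 − 12 = 18. mid-quality prefers level 2.
low-quality (assigned level 0): level 0: 9 − 0 = 9; level 1: 20 − 8 = 12; level 2: 30 − 16 = 14. low-quality prefers level 2.
At least one type deviates; the separating profile fails.

No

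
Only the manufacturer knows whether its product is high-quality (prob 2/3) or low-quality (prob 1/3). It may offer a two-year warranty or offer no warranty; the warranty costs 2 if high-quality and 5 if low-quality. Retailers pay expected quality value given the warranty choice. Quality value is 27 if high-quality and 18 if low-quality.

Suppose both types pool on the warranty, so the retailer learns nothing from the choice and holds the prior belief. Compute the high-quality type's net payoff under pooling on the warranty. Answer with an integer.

22

Pooled price = 2/3·27 + 1/3·18 = 24.
high-quality pays cost 2 for the warranty, so net payoff = 24 − 2 = 22.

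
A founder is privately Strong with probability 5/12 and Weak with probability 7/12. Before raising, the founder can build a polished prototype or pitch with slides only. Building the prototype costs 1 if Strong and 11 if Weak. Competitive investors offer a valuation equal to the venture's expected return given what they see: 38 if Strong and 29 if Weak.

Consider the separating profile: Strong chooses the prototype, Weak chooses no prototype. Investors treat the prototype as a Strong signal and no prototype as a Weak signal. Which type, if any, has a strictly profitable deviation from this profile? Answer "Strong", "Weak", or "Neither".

The prototype pays 38; no prototype pays 29.
Strong: assigned the prototype, nets 38 − 1 = 37; deviating to no prototype nets 29.
Weak: assigned no prototype, nets 29; deviating to the prototype nets 38 − 11 = 27.
Both types strictly prefer their assigned action; no profitable deviation.

Neither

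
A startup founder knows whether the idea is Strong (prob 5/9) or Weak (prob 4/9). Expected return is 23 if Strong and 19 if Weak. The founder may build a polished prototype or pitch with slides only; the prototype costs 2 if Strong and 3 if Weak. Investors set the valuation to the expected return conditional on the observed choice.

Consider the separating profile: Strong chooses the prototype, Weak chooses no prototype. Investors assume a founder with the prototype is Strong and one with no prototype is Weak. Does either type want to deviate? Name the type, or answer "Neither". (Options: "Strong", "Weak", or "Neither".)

Weak

The prototype pays 23; no prototype pays 19.
Strong: assigned the prototype, nets 23 − 2 = 21; deviating to no prototype nets 19.
Weak: assigned no prototype, nets 19; deviating to the prototype nets 23 − 3 = 20.
The Weak type gains 1 by deviating.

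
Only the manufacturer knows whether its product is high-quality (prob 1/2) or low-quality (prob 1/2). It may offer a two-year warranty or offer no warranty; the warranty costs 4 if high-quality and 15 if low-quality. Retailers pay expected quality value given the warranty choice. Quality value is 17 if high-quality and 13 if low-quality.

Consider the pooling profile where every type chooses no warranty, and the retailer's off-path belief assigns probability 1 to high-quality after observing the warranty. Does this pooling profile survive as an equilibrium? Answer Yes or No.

On path, the retailer holds the prior and pays 1/2·17 + 1/2·13 = 15. Off path (the warranty), believing high-quality, it pays 17.
high-quality: no warranty nets 15; the warranty nets 17 − 4 = 13. high-quality stays.
low-quality: no warranty nets 15; the warranty nets 17 − 15 = 2. low-quality stays.
No type deviates, so pooling is sustained.

Yes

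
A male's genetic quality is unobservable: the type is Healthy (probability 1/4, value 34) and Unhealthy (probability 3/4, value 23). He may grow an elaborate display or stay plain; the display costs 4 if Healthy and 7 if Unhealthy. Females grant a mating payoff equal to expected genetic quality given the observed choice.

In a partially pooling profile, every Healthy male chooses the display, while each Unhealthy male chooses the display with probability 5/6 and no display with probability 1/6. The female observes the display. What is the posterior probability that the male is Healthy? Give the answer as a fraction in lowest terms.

P(the display) = (1/4)·1 + (3/4)·(5/6) = 7/8.
By Bayes' rule, P(Healthy | the display) = (1/4) / (7/8) = 2/7.

2/7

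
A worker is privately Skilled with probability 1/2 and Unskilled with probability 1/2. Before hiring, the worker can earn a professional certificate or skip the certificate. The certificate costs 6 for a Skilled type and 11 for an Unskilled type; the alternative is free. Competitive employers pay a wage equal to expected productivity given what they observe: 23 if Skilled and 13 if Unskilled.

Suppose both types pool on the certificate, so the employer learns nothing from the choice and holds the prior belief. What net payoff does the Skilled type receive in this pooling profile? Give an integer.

Pooled wage = 1/2·23 + 1/2·13 = 18.
Skilled pays cost 6 for the certificate, so net payoff = 18 − 6 = 12.

12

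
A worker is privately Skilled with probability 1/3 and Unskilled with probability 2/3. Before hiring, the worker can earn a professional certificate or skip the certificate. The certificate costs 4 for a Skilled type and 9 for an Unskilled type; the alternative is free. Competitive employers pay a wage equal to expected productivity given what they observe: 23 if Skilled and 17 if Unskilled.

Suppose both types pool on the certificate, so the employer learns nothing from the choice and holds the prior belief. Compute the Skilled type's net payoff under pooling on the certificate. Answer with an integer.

Pooled wage = 1/3·23 + 2/3·17 = 19.
Skilled pays cost 4 for the certificate, so net payoff = 19 − 4 = 15.

15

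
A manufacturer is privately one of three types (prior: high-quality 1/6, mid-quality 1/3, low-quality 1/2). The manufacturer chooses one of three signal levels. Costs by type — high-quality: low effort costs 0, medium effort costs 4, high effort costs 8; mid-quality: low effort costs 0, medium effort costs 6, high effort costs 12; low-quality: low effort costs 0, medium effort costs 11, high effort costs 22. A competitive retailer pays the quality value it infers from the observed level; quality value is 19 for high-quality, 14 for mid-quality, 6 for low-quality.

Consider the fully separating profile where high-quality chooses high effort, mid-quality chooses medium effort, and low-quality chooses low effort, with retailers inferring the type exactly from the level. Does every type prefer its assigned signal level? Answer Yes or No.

Separating prices: high effort → 19, medium effort → 14, low effort → 6.
high-quality (assigned high effort): low effort: 6 − 0 = 6; medium effort: 14 − 4 = 10; high effort: 19 − 8 = 11. high-quality stays.
mid-quality (assigned medium effort): low effort: 6 − 0 = 6; medium effort: 14 − 6 = 8; high effort: 19 − 12 = 7. mid-quality stays.
low-quality (assigned low effort): low effort: 6 − 0 = 6; medium effort: 14 − 11 = 3; high effort: 19 − 22 = -3. low-quality stays.
Every type prefers its assigned level; separation holds.

Yes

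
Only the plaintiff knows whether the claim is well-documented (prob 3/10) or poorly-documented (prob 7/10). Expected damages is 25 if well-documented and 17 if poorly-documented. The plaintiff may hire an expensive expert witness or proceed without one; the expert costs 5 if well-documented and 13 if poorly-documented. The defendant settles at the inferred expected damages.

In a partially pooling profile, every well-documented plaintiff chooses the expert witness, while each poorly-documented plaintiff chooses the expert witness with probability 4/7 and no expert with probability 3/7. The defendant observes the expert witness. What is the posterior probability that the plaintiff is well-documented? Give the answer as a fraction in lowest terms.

3/7

P(the expert witness) = (3/10)·1 + (7/10)·(4/7) = 7/10.
By Bayes' rule, P(well-documented | the expert witness) = (3/10) / (7/10) = 3/7.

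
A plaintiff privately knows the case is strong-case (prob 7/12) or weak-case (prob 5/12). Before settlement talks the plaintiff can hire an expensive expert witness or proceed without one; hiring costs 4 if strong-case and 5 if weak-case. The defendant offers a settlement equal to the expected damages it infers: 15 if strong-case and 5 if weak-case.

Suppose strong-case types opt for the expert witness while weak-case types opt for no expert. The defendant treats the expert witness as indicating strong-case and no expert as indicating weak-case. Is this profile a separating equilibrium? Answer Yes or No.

Under these beliefs, the expert witness earns settlement 15 and no expert earns settlement 5.
strong-case: the expert witness nets 15 − 4 = 11; no expert nets 5. strong-case prefers the expert witness.
weak-case: the expert witness nets 15 − 5 = 10; no expert nets 5. weak-case would deviate to the expert witness.
weak-case has a profitable deviation, so the profile is not an equilibrium.

No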